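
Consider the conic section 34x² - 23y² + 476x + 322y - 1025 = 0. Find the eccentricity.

e = √1311/23

Group the x- and y-terms: 34(x² + 14x) -23(y² - 14y) = 1025
Complete the square in x and y: 34(x + 7)² -23(y - 7)² = 1025 + 1666 - 1127 = 1564
Divide by 1564: (x + 7)²/46 - (y - 7)²/68 = 1
Hyperbola, center (-7, 7), transverse axis horizontal; a² = 46, b² = 68.
c² = a² + b² = 114, so c = √114.
e = c/a = √114/√46 = √1311/23.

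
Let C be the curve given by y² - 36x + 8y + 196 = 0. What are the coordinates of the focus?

Only y is squared. Complete the square in y: (y + 4)² = 36(x - 5).
Vertex (5, -4); 4p = 36 so p = 9. Opens right.
Focus is p units from the vertex along the axis: (h + p, k).

(14, -4)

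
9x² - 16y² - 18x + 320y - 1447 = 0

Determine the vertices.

(1, 7) and (1, 13)

9(x² - 2x) -16(y² - 20y) = 1447
Completing the square gives 9(x - 1)² -16(y - 10)² = 1447 + 9 - 1600 = -144.
Divide through by -144 to get (y - 10)²/9 - (x - 1)²/16 = 1.
Hyperbola, center (1, 10), transverse axis vertical; a² = 9, b² = 16.
a = 3. Vertices at (h, k ± a).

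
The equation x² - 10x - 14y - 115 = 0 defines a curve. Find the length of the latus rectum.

14

Only x is squared. Complete the square in x: (x - 5)² = 14(y + 10).
Vertex (5, -10); 4p = 14 so p = 7/2. Opens up.
Latus rectum length = |4p| = 14.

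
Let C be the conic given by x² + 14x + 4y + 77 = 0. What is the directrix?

Only x is squared. Complete the square in x: (x + 7)² = -4(y + 7).
Vertex (-7, -7); 4p = -4 so p = -1. Opens down.
Directrix is the horizontal line y = k − p = -7 − (-1) = -6.

y = -6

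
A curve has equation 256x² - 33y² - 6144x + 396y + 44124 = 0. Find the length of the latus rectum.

33/8

Rearranging, 256(x² - 24x) -33(y² - 12y) = -44124.
256(x - 12)² -33(y - 6)² = -44124 + 36864 - 1188 = -8448
Divide through by -8448 to get (y - 6)²/256 - (x - 12)²/33 = 1.
Hyperbola, center (12, 6), transverse axis vertical; a² = 256, b² = 33.
Latus rectum length = 2b²/a = 2·33/16 = 33/8.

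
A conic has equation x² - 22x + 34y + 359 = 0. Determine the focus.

Only x is squared. Complete the square in x: (x - 11)² = -34(y + 7).
Vertex (11, -7); 4p = -34 so p = -17/2. Opens down.
Focus is p units from the vertex along the axis: (h, k + p).

(11, -31/2)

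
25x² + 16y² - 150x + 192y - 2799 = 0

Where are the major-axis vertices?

(3, -21) and (3, 9)

25(x² - 6x) + 16(y² + 12y) = 2799
Complete the square in x and y: 25(x - 3)² + 16(y + 6)² = 2799 + 225 + 576 = 3600
Dividing both sides by 3600: (x - 3)²/144 + (y + 6)²/225 = 1
Ellipse, center (3, -6), major axis vertical; a² = 225, b² = 144.
a = 15. Vertices at (h, k ± a).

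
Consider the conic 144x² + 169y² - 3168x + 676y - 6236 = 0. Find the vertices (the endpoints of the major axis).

144(x² - 22x) + 169(y² + 4y) = 6236
Complete the square in x and y: 144(x - 11)² + 169(y + 2)² = 6236 + 17424 + 676 = 24336
Divide by 24336: (x - 11)²/169 + (y + 2)²/144 = 1
Ellipse, center (11, -2), major axis horizontal; a² = 169, b² = 144.
a = 13. Vertices at (h ± a, k).

(-2, -2) and (24, -2)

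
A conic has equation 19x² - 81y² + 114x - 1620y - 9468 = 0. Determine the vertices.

Collect terms: 19(x² + 6x) -81(y² + 20y) = 9468
Complete the square in x and y: 19(x + 3)² -81(y + 10)² = 9468 + 171 - 8100 = 1539
Dividing both sides by 1539: (x + 3)²/81 - (y + 10)²/19 = 1
Hyperbola, center (-3, -10), transverse axis horizontal; a² = 81, b² = 19.
a = 9. Vertices at (h ± a, k).

(-12, -10) and (6, -10)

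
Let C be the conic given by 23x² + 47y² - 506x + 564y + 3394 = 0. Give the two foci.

(11 - 2√6, -6) and (11 + 2√6, -6)

23(x² - 22x) + 47(y² + 12y) = -3394
Completing the square gives 23(x - 11)² + 47(y + 6)² = -3394 + 2783 + 1692 = 1081.
Divide by 1081: (x - 11)²/47 + (y + 6)²/23 = 1
Ellipse, center (11, -6), major axis horizontal; a² = 47, b² = 23.
c² = a² - b² = 47 - 23 = 24, so c = 2√6.
Foci lie on the horizontal axis through the center: (h ± c, k).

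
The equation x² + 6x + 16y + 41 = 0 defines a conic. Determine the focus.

Only x is squared. Complete the square in x: (x + 3)² = -16(y + 2).
Vertex (-3, -2); 4p = -16 so p = -4. Opens down.
Focus is p units from the vertex along the axis: (h, k + p).

(-3, -6)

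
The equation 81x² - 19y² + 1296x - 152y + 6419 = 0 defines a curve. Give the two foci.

81(x² + 16x) -19(y² + 8y) = -6419
Completing the square gives 81(x + 8)² -19(y + 4)² = -6419 + 5184 - 304 = -1539.
Divide through by -1539 to get (y + 4)²/81 - (x + 8)²/19 = 1.
Hyperbola, center (-8, -4), transverse axis vertical; a² = 81, b² = 19.
c² = a² + b² = 81 + 19 = 100, so c = 10.
Foci lie on the vertical axis through the center: (h, k ± c).

(-8, -14) and (-8, 6)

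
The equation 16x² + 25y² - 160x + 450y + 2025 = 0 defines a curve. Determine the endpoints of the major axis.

(0, -9) and (10, -9)

16(x² - 10x) + 25(y² + 18y) = -2025
16(x - 5)² + 25(y + 9)² = -2025 + 400 + 2025 = 400
Divide through by 400 to get (x - 5)²/25 + (y + 9)²/16 = 1.
Ellipse, center (5, -9), major axis horizontal; a² = 25, b² = 16.
a = 5. Vertices at (h ± a, k).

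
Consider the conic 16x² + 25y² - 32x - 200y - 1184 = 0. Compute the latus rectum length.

Group the x- and y-terms: 16(x² - 2x) + 25(y² - 8y) = 1184
16(x - 1)² + 25(y - 4)² = 1184 + 16 + 400 = 1600
Divide through by 1600 to get (x - 1)²/100 + (y - 4)²/64 = 1.
Ellipse, center (1, 4), major axis horizontal; a² = 100, b² = 64.
Latus rectum length = 2b²/a = 2·64/10 = 64/5.

64/5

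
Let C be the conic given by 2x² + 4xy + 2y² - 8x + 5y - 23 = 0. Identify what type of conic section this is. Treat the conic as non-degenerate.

A = 2, B = 4, C = 2.
Discriminant B² − 4AC = 4² − 4·2·2 = 0.
B² − 4AC = 0 ⇒ parabola.

parabola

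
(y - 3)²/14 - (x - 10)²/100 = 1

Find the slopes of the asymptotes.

Center (10, 3). The positive term is the y-term, so the transverse axis is vertical; a² = 14, b² = 100.
For a vertical hyperbola the asymptotes have slope ±a/b.
Here that is ±√14/10.

√14/10 and -√14/10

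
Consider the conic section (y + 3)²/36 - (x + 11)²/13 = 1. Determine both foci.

(-11, -10) and (-11, 4)

Center (-11, -3). The positive term is the y-term, so the transverse axis is vertical; a² = 36, b² = 13.
c² = a² + b² = 36 + 13 = 49, so c = 7.
Foci lie on the vertical axis through the center: (h, k ± c).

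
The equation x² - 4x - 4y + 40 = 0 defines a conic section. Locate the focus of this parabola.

Only x is squared. Complete the square in x: (x - 2)² = 4(y - 9).
Vertex (2, 9); 4p = 4 so p = 1. Opens up.
Focus is p units from the vertex along the axis: (h, k + p).

(2, 10)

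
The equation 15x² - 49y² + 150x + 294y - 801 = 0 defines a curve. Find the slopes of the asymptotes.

15(x² + 10x) -49(y² - 6y) = 801
Complete the square: 15(x + 5)² -49(y - 3)² = 801 + 375 - 441 = 735
Divide by 735: (x + 5)²/49 - (y - 3)²/15 = 1
Hyperbola, center (-5, 3), transverse axis horizontal; a² = 49, b² = 15.
For a horizontal hyperbola the asymptotes have slope ±b/a.
Here that is ±√15/7.

√15/7 and -√15/7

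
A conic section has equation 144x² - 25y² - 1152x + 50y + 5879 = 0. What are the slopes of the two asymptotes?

Group the x- and y-terms: 144(x² - 8x) -25(y² - 2y) = -5879
144(x - 4)² -25(y - 1)² = -5879 + 2304 - 25 = -3600
Divide by -3600: (y - 1)²/144 - (x - 4)²/25 = 1
Hyperbola, center (4, 1), transverse axis vertical; a² = 144, b² = 25.
For a vertical hyperbola the asymptotes have slope ±a/b.
Here that is ±12/5.

12/5 and -12/5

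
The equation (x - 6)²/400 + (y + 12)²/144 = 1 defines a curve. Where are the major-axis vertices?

Center (6, -12). The larger denominator 400 sits under the x-term, so the major axis is horizontal; a² = 400, b² = 144.
a = 20. Vertices at (h ± a, k).

(-14, -12) and (26, -12)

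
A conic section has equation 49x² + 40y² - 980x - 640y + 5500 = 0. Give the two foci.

Rearranging, 49(x² - 20x) + 40(y² - 16y) = -5500.
Complete the square in x and y: 49(x - 10)² + 40(y - 8)² = -5500 + 4900 + 2560 = 1960
Divide through by 1960 to get (x - 10)²/40 + (y - 8)²/49 = 1.
Ellipse, center (10, 8), major axis vertical; a² = 49, b² = 40.
c² = a² - b² = 49 - 40 = 9, so c = 3.
Foci lie on the vertical axis through the center: (h, k ± c).

(10, 5) and (10, 11)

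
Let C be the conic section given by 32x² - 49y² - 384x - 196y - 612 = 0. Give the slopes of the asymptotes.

32(x² - 12x) -49(y² + 4y) = 612
Complete the square in x and y: 32(x - 6)² -49(y + 2)² = 612 + 1152 - 196 = 1568
Divide through by 1568 to get (x - 6)²/49 - (y + 2)²/32 = 1.
Hyperbola, center (6, -2), transverse axis horizontal; a² = 49, b² = 32.
For a horizontal hyperbola the asymptotes have slope ±b/a.
Here that is ±4√2/7.

4√2/7 and -4√2/7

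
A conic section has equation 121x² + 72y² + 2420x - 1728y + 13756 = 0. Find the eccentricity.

e = 7/11

Collect terms: 121(x² + 20x) + 72(y² - 24y) = -13756
Complete the square in x and y: 121(x + 10)² + 72(y - 12)² = -13756 + 12100 + 10368 = 8712
Divide through by 8712 to get (x + 10)²/72 + (y - 12)²/121 = 1.
Ellipse, center (-10, 12), major axis vertical; a² = 121, b² = 72.
c² = a² - b² = 49, so c = 7.
e = c/a = 7/11.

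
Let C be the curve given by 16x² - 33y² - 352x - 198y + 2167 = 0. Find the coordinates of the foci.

(11, -10) and (11, 4)

Collect terms: 16(x² - 22x) -33(y² + 6y) = -2167
Completing the square gives 16(x - 11)² -33(y + 3)² = -2167 + 1936 - 297 = -528.
Divide by -528: (y + 3)²/16 - (x - 11)²/33 = 1
Hyperbola, center (11, -3), transverse axis vertical; a² = 16, b² = 33.
c² = a² + b² = 16 + 33 = 49, so c = 7.
Foci lie on the vertical axis through the center: (h, k ± c).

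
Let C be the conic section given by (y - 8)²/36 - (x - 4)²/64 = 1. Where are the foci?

Center (4, 8). The positive term is the y-term, so the transverse axis is vertical; a² = 36, b² = 64.
c² = a² + b² = 36 + 64 = 100, so c = 10.
Foci lie on the vertical axis through the center: (h, k ± c).

(4, -2) and (4, 18)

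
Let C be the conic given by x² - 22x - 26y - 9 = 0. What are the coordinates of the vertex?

Only x is squared. Complete the square in x: (x - 11)² = 26(y + 5).
Vertex (11, -5); 4p = 26 so p = 13/2. Opens up.

(11, -5)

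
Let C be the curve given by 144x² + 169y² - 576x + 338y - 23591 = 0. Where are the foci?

(-3, -1) and (7, -1)

Group: 144(x² - 4x) + 169(y² + 2y) = 23591
Completing the square gives 144(x - 2)² + 169(y + 1)² = 23591 + 576 + 169 = 24336.
Divide through by 24336 to get (x - 2)²/169 + (y + 1)²/144 = 1.
Ellipse, center (2, -1), major axis horizontal; a² = 169, b² = 144.
c² = a² - b² = 169 - 144 = 25, so c = 5.
Foci lie on the horizontal axis through the center: (h ± c, k).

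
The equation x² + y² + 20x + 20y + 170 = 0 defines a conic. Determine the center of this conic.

Collect terms: (x² + 20x) + (y² + 20y) = -170
Complete the square: (x + 10)² + (y + 10)² = -170 + 100 + 100 = 30
So (x + 10)² + (y + 10)² = 30.
Circle centered at (-10, -10) with r² = 30.

(-10, -10)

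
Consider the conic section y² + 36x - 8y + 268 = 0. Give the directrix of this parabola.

x = 2

Only y is squared. Complete the square in y: (y - 4)² = -36(x + 7).
Vertex (-7, 4); 4p = -36 so p = -9. Opens left.
Directrix is the vertical line x = h − p = -7 − (-9) = 2.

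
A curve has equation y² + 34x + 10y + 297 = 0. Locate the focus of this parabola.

Only y is squared. Complete the square in y: (y + 5)² = -34(x + 8).
Vertex (-8, -5); 4p = -34 so p = -17/2. Opens left.
Focus is p units from the vertex along the axis: (h + p, k).

(-33/2, -5)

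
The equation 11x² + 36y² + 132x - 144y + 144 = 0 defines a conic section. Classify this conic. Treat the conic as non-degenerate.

ellipse

No xy term. Coefficients of x² and y² are A = 11, C = 36.
A and C have the same sign but A ≠ C ⇒ ellipse.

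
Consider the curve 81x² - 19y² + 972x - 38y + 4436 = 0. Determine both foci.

Group the x- and y-terms: 81(x² + 12x) -19(y² + 2y) = -4436
Completing the square gives 81(x + 6)² -19(y + 1)² = -4436 + 2916 - 19 = -1539.
Divide by -1539: (y + 1)²/81 - (x + 6)²/19 = 1
Hyperbola, center (-6, -1), transverse axis vertical; a² = 81, b² = 19.
c² = a² + b² = 81 + 19 = 100, so c = 10.
Foci lie on the vertical axis through the center: (h, k ± c).

(-6, -11) and (-6, 9)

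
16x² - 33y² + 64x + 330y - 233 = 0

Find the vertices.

(-2, 1) and (-2, 9)

Rearranging, 16(x² + 4x) -33(y² - 10y) = 233.
Completing the square gives 16(x + 2)² -33(y - 5)² = 233 + 64 - 825 = -528.
Divide through by -528 to get (y - 5)²/16 - (x + 2)²/33 = 1.
Hyperbola, center (-2, 5), transverse axis vertical; a² = 16, b² = 33.
a = 4. Vertices at (h, k ± a).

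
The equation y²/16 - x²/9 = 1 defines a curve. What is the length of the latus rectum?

9/2

Center (0, 0). The positive term is the y-term, so the transverse axis is vertical; a² = 16, b² = 9.
Latus rectum length = 2b²/a = 2·9/4 = 9/2.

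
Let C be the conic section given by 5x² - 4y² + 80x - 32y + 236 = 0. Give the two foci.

5(x² + 16x) -4(y² + 8y) = -236
Completing the square gives 5(x + 8)² -4(y + 4)² = -236 + 320 - 64 = 20.
Divide by 20: (x + 8)²/4 - (y + 4)²/5 = 1
Hyperbola, center (-8, -4), transverse axis horizontal; a² = 4, b² = 5.
c² = a² + b² = 4 + 5 = 9, so c = 3.
Foci lie on the horizontal axis through the center: (h ± c, k).

(-11, -4) and (-5, -4)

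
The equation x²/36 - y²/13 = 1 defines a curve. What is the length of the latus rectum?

13/3

Center (0, 0). The positive term is the x-term, so the transverse axis is horizontal; a² = 36, b² = 13.
Latus rectum length = 2b²/a = 2·13/6 = 13/3.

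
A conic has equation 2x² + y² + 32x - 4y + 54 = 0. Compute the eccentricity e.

e = √2/2

Collect terms: 2(x² + 16x) + (y² - 4y) = -54
Completing the square gives 2(x + 8)² + (y - 2)² = -54 + 128 + 4 = 78.
Divide through by 78 to get (x + 8)²/39 + (y - 2)²/78 = 1.
Ellipse, center (-8, 2), major axis vertical; a² = 78, b² = 39.
c² = a² - b² = 39, so c = √39.
e = c/a = √39/√78 = √2/2.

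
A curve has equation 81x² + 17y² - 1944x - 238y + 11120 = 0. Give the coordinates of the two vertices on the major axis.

Group the x- and y-terms: 81(x² - 24x) + 17(y² - 14y) = -11120
Completing the square gives 81(x - 12)² + 17(y - 7)² = -11120 + 11664 + 833 = 1377.
Divide through by 1377 to get (x - 12)²/17 + (y - 7)²/81 = 1.
Ellipse, center (12, 7), major axis vertical; a² = 81, b² = 17.
a = 9. Vertices at (h, k ± a).

(12, -2) and (12, 16)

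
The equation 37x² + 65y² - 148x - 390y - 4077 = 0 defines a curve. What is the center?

(2, 3)

Rearranging, 37(x² - 4x) + 65(y² - 6y) = 4077.
Complete the square in x and y: 37(x - 2)² + 65(y - 3)² = 4077 + 148 + 585 = 4810
Divide by 4810: (x - 2)²/130 + (y - 3)²/74 = 1
Ellipse with center (2, 3).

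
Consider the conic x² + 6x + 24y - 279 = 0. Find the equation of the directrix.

y = 18

Only x is squared. Complete the square in x: (x + 3)² = -24(y - 12).
Vertex (-3, 12); 4p = -24 so p = -6. Opens down.
Directrix is the horizontal line y = k − p = 12 − (-6) = 18.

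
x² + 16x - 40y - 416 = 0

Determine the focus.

(-8, -2)

Only x is squared. Complete the square in x: (x + 8)² = 40(y + 12).
Vertex (-8, -12); 4p = 40 so p = 10. Opens up.
Focus is p units from the vertex along the axis: (h, k + p).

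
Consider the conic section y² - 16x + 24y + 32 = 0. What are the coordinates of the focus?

Only y is squared. Complete the square in y: (y + 12)² = 16(x + 7).
Vertex (-7, -12); 4p = 16 so p = 4. Opens right.
Focus is p units from the vertex along the axis: (h + p, k).

(-3, -12)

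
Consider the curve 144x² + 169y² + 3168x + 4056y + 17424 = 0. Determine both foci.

(-16, -12) and (-6, -12)

Group the x- and y-terms: 144(x² + 22x) + 169(y² + 24y) = -17424
144(x + 11)² + 169(y + 12)² = -17424 + 17424 + 24336 = 24336
Divide through by 24336 to get (x + 11)²/169 + (y + 12)²/144 = 1.
Ellipse, center (-11, -12), major axis horizontal; a² = 169, b² = 144.
c² = a² - b² = 169 - 144 = 25, so c = 5.
Foci lie on the horizontal axis through the center: (h ± c, k).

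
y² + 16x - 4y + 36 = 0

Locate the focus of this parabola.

Only y is squared. Complete the square in y: (y - 2)² = -16(x + 2).
Vertex (-2, 2); 4p = -16 so p = -4. Opens left.
Focus is p units from the vertex along the axis: (h + p, k).

(-6, 2)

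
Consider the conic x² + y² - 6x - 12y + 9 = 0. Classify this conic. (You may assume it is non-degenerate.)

circle

No xy term. Coefficients of x² and y² are A = 1, C = 1.
A = C (same sign) ⇒ circle.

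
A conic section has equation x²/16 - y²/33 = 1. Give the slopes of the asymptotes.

Center (0, 0). The positive term is the x-term, so the transverse axis is horizontal; a² = 16, b² = 33.
For a horizontal hyperbola the asymptotes have slope ±b/a.
Here that is ±√33/4.

√33/4 and -√33/4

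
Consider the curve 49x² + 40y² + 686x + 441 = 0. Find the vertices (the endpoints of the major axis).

Group the x- and y-terms: 49(x² + 14x) + 40y² = -441
Completing the square gives 49(x + 7)² + 40y² = -441 + 2401 + 0 = 1960.
Divide through by 1960 to get (x + 7)²/40 + y²/49 = 1.
Ellipse, center (-7, 0), major axis vertical; a² = 49, b² = 40.
a = 7. Vertices at (h, k ± a).

(-7, -7) and (-7, 7)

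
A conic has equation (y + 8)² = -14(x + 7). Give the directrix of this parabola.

Vertex (-7, -8); 4p = -14 so p = -7/2. Opens left.
Directrix is the vertical line x = h − p = -7 − (-7/2) = -7/2.

x = -7/2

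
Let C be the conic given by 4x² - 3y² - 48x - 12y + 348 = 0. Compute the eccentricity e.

e = √7/2

Rearranging, 4(x² - 12x) -3(y² + 4y) = -348.
Complete the square in x and y: 4(x - 6)² -3(y + 2)² = -348 + 144 - 12 = -216
Divide by -216: (y + 2)²/72 - (x - 6)²/54 = 1
Hyperbola, center (6, -2), transverse axis vertical; a² = 72, b² = 54.
c² = a² + b² = 126, so c = 3√14.
e = c/a = 3√14/6√2 = √7/2.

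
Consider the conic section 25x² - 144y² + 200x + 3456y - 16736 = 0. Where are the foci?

Group the x- and y-terms: 25(x² + 8x) -144(y² - 24y) = 16736
25(x + 4)² -144(y - 12)² = 16736 + 400 - 20736 = -3600
Divide through by -3600 to get (y - 12)²/25 - (x + 4)²/144 = 1.
Hyperbola, center (-4, 12), transverse axis vertical; a² = 25, b² = 144.
c² = a² + b² = 25 + 144 = 169, so c = 13.
Foci lie on the vertical axis through the center: (h, k ± c).

(-4, -1) and (-4, 25)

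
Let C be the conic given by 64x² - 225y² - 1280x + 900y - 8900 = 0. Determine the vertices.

(-5, 2) and (25, 2)

Group: 64(x² - 20x) -225(y² - 4y) = 8900
64(x - 10)² -225(y - 2)² = 8900 + 6400 - 900 = 14400
Dividing both sides by 14400: (x - 10)²/225 - (y - 2)²/64 = 1
Hyperbola, center (10, 2), transverse axis horizontal; a² = 225, b² = 64.
a = 15. Vertices at (h ± a, k).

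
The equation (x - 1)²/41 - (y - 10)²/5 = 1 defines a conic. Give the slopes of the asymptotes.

Center (1, 10). The positive term is the x-term, so the transverse axis is horizontal; a² = 41, b² = 5.
For a horizontal hyperbola the asymptotes have slope ±b/a.
Here that is ±√5/√41 = ±√205/41.

√205/41 and -√205/41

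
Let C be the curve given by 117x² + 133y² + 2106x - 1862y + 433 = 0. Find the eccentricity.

e = 4√133/133

Collect terms: 117(x² + 18x) + 133(y² - 14y) = -433
Complete the square in x and y: 117(x + 9)² + 133(y - 7)² = -433 + 9477 + 6517 = 15561
Dividing both sides by 15561: (x + 9)²/133 + (y - 7)²/117 = 1
Ellipse, center (-9, 7), major axis horizontal; a² = 133, b² = 117.
c² = a² - b² = 16, so c = 4.
e = c/a = 4/√133 = 4√133/133.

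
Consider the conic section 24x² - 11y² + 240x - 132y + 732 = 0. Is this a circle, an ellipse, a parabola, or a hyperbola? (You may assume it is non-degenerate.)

No xy term. Coefficients of x² and y² are A = 24, C = -11.
A and C have opposite signs ⇒ hyperbola.

hyperbola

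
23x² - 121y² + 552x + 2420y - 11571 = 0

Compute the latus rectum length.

Rearranging, 23(x² + 24x) -121(y² - 20y) = 11571.
Completing the square gives 23(x + 12)² -121(y - 10)² = 11571 + 3312 - 12100 = 2783.
Divide through by 2783 to get (x + 12)²/121 - (y - 10)²/23 = 1.
Hyperbola, center (-12, 10), transverse axis horizontal; a² = 121, b² = 23.
Latus rectum length = 2b²/a = 2·23/11 = 46/11.

46/11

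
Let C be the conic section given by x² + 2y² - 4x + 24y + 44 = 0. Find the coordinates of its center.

Collect terms: (x² - 4x) + 2(y² + 12y) = -44
(x - 2)² + 2(y + 6)² = -44 + 4 + 72 = 32
Divide through by 32 to get (x - 2)²/32 + (y + 6)²/16 = 1.
Ellipse with center (2, -6).

(2, -6)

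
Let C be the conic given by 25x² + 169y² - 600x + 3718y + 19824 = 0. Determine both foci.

25(x² - 24x) + 169(y² + 22y) = -19824
Completing the square gives 25(x - 12)² + 169(y + 11)² = -19824 + 3600 + 20449 = 4225.
Divide through by 4225 to get (x - 12)²/169 + (y + 11)²/25 = 1.
Ellipse, center (12, -11), major axis horizontal; a² = 169, b² = 25.
c² = a² - b² = 169 - 25 = 144, so c = 12.
Foci lie on the horizontal axis through the center: (h ± c, k).

(0, -11) and (24, -11)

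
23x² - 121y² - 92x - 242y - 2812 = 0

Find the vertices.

(-9, -1) and (13, -1)

Rearranging, 23(x² - 4x) -121(y² + 2y) = 2812.
23(x - 2)² -121(y + 1)² = 2812 + 92 - 121 = 2783
Divide by 2783: (x - 2)²/121 - (y + 1)²/23 = 1
Hyperbola, center (2, -1), transverse axis horizontal; a² = 121, b² = 23.
a = 11. Vertices at (h ± a, k).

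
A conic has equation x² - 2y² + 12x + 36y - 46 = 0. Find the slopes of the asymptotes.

√2/2 and -√2/2

Group the x- and y-terms: (x² + 12x) -2(y² - 18y) = 46
Completing the square gives (x + 6)² -2(y - 9)² = 46 + 36 - 162 = -80.
Dividing both sides by -80: (y - 9)²/40 - (x + 6)²/80 = 1
Hyperbola, center (-6, 9), transverse axis vertical; a² = 40, b² = 80.
For a vertical hyperbola the asymptotes have slope ±a/b.
Here that is ±2√10/4√5 = ±√2/2.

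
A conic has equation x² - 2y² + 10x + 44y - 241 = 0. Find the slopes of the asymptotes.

√2/2 and -√2/2

Group: (x² + 10x) -2(y² - 22y) = 241
Complete the square in x and y: (x + 5)² -2(y - 11)² = 241 + 25 - 242 = 24
Divide through by 24 to get (x + 5)²/24 - (y - 11)²/12 = 1.
Hyperbola, center (-5, 11), transverse axis horizontal; a² = 24, b² = 12.
For a horizontal hyperbola the asymptotes have slope ±b/a.
Here that is ±2√3/2√6 = ±√2/2.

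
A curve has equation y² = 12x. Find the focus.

(3, 0)

Vertex (0, 0); 4p = 12 so p = 3. Opens right.
Focus is p units from the vertex along the axis: (h + p, k).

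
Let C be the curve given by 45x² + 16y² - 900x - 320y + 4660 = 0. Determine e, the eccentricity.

e = √145/15

Group the x- and y-terms: 45(x² - 20x) + 16(y² - 20y) = -4660
Complete the square: 45(x - 10)² + 16(y - 10)² = -4660 + 4500 + 1600 = 1440
Divide through by 1440 to get (x - 10)²/32 + (y - 10)²/90 = 1.
Ellipse, center (10, 10), major axis vertical; a² = 90, b² = 32.
c² = a² - b² = 58, so c = √58.
e = c/a = √58/3√10 = √145/15.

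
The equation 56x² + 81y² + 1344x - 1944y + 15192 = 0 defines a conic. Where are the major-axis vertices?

Collect terms: 56(x² + 24x) + 81(y² - 24y) = -15192
Completing the square gives 56(x + 12)² + 81(y - 12)² = -15192 + 8064 + 11664 = 4536.
Divide by 4536: (x + 12)²/81 + (y - 12)²/56 = 1
Ellipse, center (-12, 12), major axis horizontal; a² = 81, b² = 56.
a = 9. Vertices at (h ± a, k).

(-21, 12) and (-3, 12)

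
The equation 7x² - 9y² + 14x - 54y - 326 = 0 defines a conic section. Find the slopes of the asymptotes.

7(x² + 2x) -9(y² + 6y) = 326
Completing the square gives 7(x + 1)² -9(y + 3)² = 326 + 7 - 81 = 252.
Divide through by 252 to get (x + 1)²/36 - (y + 3)²/28 = 1.
Hyperbola, center (-1, -3), transverse axis horizontal; a² = 36, b² = 28.
For a horizontal hyperbola the asymptotes have slope ±b/a.
Here that is ±2√7/6 = ±√7/3.

√7/3 and -√7/3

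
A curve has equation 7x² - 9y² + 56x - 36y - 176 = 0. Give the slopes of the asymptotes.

√7/3 and -√7/3

Group the x- and y-terms: 7(x² + 8x) -9(y² + 4y) = 176
7(x + 4)² -9(y + 2)² = 176 + 112 - 36 = 252
Dividing both sides by 252: (x + 4)²/36 - (y + 2)²/28 = 1
Hyperbola, center (-4, -2), transverse axis horizontal; a² = 36, b² = 28.
For a horizontal hyperbola the asymptotes have slope ±b/a.
Here that is ±2√7/6 = ±√7/3.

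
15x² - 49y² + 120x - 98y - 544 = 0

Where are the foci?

Group: 15(x² + 8x) -49(y² + 2y) = 544
Complete the square: 15(x + 4)² -49(y + 1)² = 544 + 240 - 49 = 735
Divide through by 735 to get (x + 4)²/49 - (y + 1)²/15 = 1.
Hyperbola, center (-4, -1), transverse axis horizontal; a² = 49, b² = 15.
c² = a² + b² = 49 + 15 = 64, so c = 8.
Foci lie on the horizontal axis through the center: (h ± c, k).

(-12, -1) and (4, -1)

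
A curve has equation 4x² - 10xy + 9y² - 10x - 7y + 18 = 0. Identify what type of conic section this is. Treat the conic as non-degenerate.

A = 4, B = -10, C = 9.
Discriminant B² − 4AC = (-10)² − 4·4·9 = -44.
B² − 4AC < 0 ⇒ ellipse.

ellipse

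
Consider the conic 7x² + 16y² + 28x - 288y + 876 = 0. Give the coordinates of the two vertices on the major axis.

Rearranging, 7(x² + 4x) + 16(y² - 18y) = -876.
Complete the square: 7(x + 2)² + 16(y - 9)² = -876 + 28 + 1296 = 448
Dividing both sides by 448: (x + 2)²/64 + (y - 9)²/28 = 1
Ellipse, center (-2, 9), major axis horizontal; a² = 64, b² = 28.
a = 8. Vertices at (h ± a, k).

(-10, 9) and (6, 9)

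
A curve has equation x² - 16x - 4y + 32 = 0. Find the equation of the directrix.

Only x is squared. Complete the square in x: (x - 8)² = 4(y + 8).
Vertex (8, -8); 4p = 4 so p = 1. Opens up.
Directrix is the horizontal line y = k − p = -8 − (1) = -9.

y = -9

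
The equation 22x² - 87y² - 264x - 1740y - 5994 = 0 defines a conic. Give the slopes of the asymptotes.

Group the x- and y-terms: 22(x² - 12x) -87(y² + 20y) = 5994
Complete the square: 22(x - 6)² -87(y + 10)² = 5994 + 792 - 8700 = -1914
Divide through by -1914 to get (y + 10)²/22 - (x - 6)²/87 = 1.
Hyperbola, center (6, -10), transverse axis vertical; a² = 22, b² = 87.
For a vertical hyperbola the asymptotes have slope ±a/b.
Here that is ±√22/√87 = ±√1914/87.

√1914/87 and -√1914/87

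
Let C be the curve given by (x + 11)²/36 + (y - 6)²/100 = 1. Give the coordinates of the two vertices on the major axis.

Center (-11, 6). The larger denominator 100 sits under the y-term, so the major axis is vertical; a² = 100, b² = 36.
a = 10. Vertices at (h, k ± a).

(-11, -4) and (-11, 16)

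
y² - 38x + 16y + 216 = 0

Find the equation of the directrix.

x = -11/2

Only y is squared. Complete the square in y: (y + 8)² = 38(x - 4).
Vertex (4, -8); 4p = 38 so p = 19/2. Opens right.
Directrix is the vertical line x = h − p = 4 − (19/2) = -11/2.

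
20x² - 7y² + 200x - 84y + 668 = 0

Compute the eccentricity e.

Rearranging, 20(x² + 10x) -7(y² + 12y) = -668.
Complete the square in x and y: 20(x + 5)² -7(y + 6)² = -668 + 500 - 252 = -420
Divide by -420: (y + 6)²/60 - (x + 5)²/21 = 1
Hyperbola, center (-5, -6), transverse axis vertical; a² = 60, b² = 21.
c² = a² + b² = 81, so c = 9.
e = c/a = 9/2√15 = 3√15/10.

e = 3√15/10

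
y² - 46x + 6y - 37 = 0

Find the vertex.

(-1, -3)

Only y is squared. Complete the square in y: (y + 3)² = 46(x + 1).
Vertex (-1, -3); 4p = 46 so p = 23/2. Opens right.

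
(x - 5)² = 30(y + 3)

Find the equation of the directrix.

y = -21/2

Vertex (5, -3); 4p = 30 so p = 15/2. Opens up.
Directrix is the horizontal line y = k − p = -3 − (15/2) = -21/2.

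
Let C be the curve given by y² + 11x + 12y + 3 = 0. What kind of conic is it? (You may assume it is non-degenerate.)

No xy term. Coefficients of x² and y² are A = 0, C = 1.
Exactly one squared variable ⇒ parabola.

parabola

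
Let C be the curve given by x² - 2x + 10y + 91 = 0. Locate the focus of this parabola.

Only x is squared. Complete the square in x: (x - 1)² = -10(y + 9).
Vertex (1, -9); 4p = -10 so p = -5/2. Opens down.
Focus is p units from the vertex along the axis: (h, k + p).

(1, -23/2)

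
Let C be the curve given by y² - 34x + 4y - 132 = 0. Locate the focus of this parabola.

Only y is squared. Complete the square in y: (y + 2)² = 34(x + 4).
Vertex (-4, -2); 4p = 34 so p = 17/2. Opens right.
Focus is p units from the vertex along the axis: (h + p, k).

(9/2, -2)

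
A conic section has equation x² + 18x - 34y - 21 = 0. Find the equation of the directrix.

Only x is squared. Complete the square in x: (x + 9)² = 34(y + 3).
Vertex (-9, -3); 4p = 34 so p = 17/2. Opens up.
Directrix is the horizontal line y = k − p = -3 − (17/2) = -23/2.

y = -23/2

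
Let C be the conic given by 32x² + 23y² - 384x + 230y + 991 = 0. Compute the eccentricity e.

Rearranging, 32(x² - 12x) + 23(y² + 10y) = -991.
Complete the square: 32(x - 6)² + 23(y + 5)² = -991 + 1152 + 575 = 736
Divide by 736: (x - 6)²/23 + (y + 5)²/32 = 1
Ellipse, center (6, -5), major axis vertical; a² = 32, b² = 23.
c² = a² - b² = 9, so c = 3.
e = c/a = 3/4√2 = 3√2/8.

e = 3√2/8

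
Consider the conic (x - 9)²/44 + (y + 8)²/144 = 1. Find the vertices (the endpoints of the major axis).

Center (9, -8). The larger denominator 144 sits under the y-term, so the major axis is vertical; a² = 144, b² = 44.
a = 12. Vertices at (h, k ± a).

(9, -20) and (9, 4)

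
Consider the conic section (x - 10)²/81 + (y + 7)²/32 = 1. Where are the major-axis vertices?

(1, -7) and (19, -7)

Center (10, -7). The larger denominator 81 sits under the x-term, so the major axis is horizontal; a² = 81, b² = 32.
a = 9. Vertices at (h ± a, k).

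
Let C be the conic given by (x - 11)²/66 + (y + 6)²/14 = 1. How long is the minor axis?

Center (11, -6). The larger denominator 66 sits under the x-term, so the major axis is horizontal; a² = 66, b² = 14.
b² = 14 so b = √14; the minor axis has length 2b = 2√14.

2√14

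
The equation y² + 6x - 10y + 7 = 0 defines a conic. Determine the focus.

Only y is squared. Complete the square in y: (y - 5)² = -6(x - 3).
Vertex (3, 5); 4p = -6 so p = -3/2. Opens left.
Focus is p units from the vertex along the axis: (h + p, k).

(3/2, 5)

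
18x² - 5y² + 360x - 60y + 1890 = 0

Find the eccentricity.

e = √46/6

Collect terms: 18(x² + 20x) -5(y² + 12y) = -1890
Complete the square: 18(x + 10)² -5(y + 6)² = -1890 + 1800 - 180 = -270
Divide by -270: (y + 6)²/54 - (x + 10)²/15 = 1
Hyperbola, center (-10, -6), transverse axis vertical; a² = 54, b² = 15.
c² = a² + b² = 69, so c = √69.
e = c/a = √69/3√6 = √46/6.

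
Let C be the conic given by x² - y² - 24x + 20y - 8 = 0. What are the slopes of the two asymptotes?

1 and -1

(x² - 24x) -(y² - 20y) = 8
Completing the square gives (x - 12)² -(y - 10)² = 8 + 144 - 100 = 52.
Dividing both sides by 52: (x - 12)²/52 - (y - 10)²/52 = 1
Hyperbola, center (12, 10), transverse axis horizontal; a² = 52, b² = 52.
For a horizontal hyperbola the asymptotes have slope ±b/a.
Here that is ±2√13/2√13 = ±1.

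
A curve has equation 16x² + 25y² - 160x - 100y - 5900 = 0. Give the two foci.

Rearranging, 16(x² - 10x) + 25(y² - 4y) = 5900.
Completing the square gives 16(x - 5)² + 25(y - 2)² = 5900 + 400 + 100 = 6400.
Divide by 6400: (x - 5)²/400 + (y - 2)²/256 = 1
Ellipse, center (5, 2), major axis horizontal; a² = 400, b² = 256.
c² = a² - b² = 400 - 256 = 144, so c = 12.
Foci lie on the horizontal axis through the center: (h ± c, k).

(-7, 2) and (17, 2)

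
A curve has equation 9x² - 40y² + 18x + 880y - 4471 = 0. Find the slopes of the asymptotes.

3√10/20 and -3√10/20

Group the x- and y-terms: 9(x² + 2x) -40(y² - 22y) = 4471
Complete the square: 9(x + 1)² -40(y - 11)² = 4471 + 9 - 4840 = -360
Divide through by -360 to get (y - 11)²/9 - (x + 1)²/40 = 1.
Hyperbola, center (-1, 11), transverse axis vertical; a² = 9, b² = 40.
For a vertical hyperbola the asymptotes have slope ±a/b.
Here that is ±3/2√10 = ±3√10/20.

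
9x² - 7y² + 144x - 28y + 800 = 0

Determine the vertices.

Collect terms: 9(x² + 16x) -7(y² + 4y) = -800
Complete the square in x and y: 9(x + 8)² -7(y + 2)² = -800 + 576 - 28 = -252
Divide through by -252 to get (y + 2)²/36 - (x + 8)²/28 = 1.
Hyperbola, center (-8, -2), transverse axis vertical; a² = 36, b² = 28.
a = 6. Vertices at (h, k ± a).

(-8, -8) and (-8, 4)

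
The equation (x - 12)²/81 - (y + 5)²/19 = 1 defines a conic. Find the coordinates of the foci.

(2, -5) and (22, -5)

Center (12, -5). The positive term is the x-term, so the transverse axis is horizontal; a² = 81, b² = 19.
c² = a² + b² = 81 + 19 = 100, so c = 10.
Foci lie on the horizontal axis through the center: (h ± c, k).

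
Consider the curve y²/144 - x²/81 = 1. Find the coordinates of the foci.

(0, -15) and (0, 15)

Center (0, 0). The positive term is the y-term, so the transverse axis is vertical; a² = 144, b² = 81.
c² = a² + b² = 144 + 81 = 225, so c = 15.
Foci lie on the vertical axis through the center: (h, k ± c).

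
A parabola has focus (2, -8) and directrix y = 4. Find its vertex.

(2, -2)

The vertex is the midpoint between the focus and the directrix along the axis of symmetry.
Axis is vertical (directrix is horizontal). Vertex y-coordinate = (-8 + 4)/2 = -2; x-coordinate = 2.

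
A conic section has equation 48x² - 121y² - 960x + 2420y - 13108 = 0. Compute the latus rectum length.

Group the x- and y-terms: 48(x² - 20x) -121(y² - 20y) = 13108
Complete the square: 48(x - 10)² -121(y - 10)² = 13108 + 4800 - 12100 = 5808
Dividing both sides by 5808: (x - 10)²/121 - (y - 10)²/48 = 1
Hyperbola, center (10, 10), transverse axis horizontal; a² = 121, b² = 48.
Latus rectum length = 2b²/a = 2·48/11 = 96/11.

96/11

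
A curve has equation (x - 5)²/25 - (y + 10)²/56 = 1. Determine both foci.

Center (5, -10). The positive term is the x-term, so the transverse axis is horizontal; a² = 25, b² = 56.
c² = a² + b² = 25 + 56 = 81, so c = 9.
Foci lie on the horizontal axis through the center: (h ± c, k).

(-4, -10) and (14, -10)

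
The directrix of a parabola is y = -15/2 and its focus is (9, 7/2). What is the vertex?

The vertex is the midpoint between the focus and the directrix along the axis of symmetry.
Axis is vertical (directrix is horizontal). Vertex y-coordinate = (7/2 + (-15/2))/2 = -2; x-coordinate = 9.

(9, -2)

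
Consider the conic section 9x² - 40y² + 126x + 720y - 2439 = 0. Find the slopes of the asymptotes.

9(x² + 14x) -40(y² - 18y) = 2439
Complete the square in x and y: 9(x + 7)² -40(y - 9)² = 2439 + 441 - 3240 = -360
Divide by -360: (y - 9)²/9 - (x + 7)²/40 = 1
Hyperbola, center (-7, 9), transverse axis vertical; a² = 9, b² = 40.
For a vertical hyperbola the asymptotes have slope ±a/b.
Here that is ±3/2√10 = ±3√10/20.

3√10/20 and -3√10/20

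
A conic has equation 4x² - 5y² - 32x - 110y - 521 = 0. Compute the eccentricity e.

e = 3/2

4(x² - 8x) -5(y² + 22y) = 521
Complete the square: 4(x - 4)² -5(y + 11)² = 521 + 64 - 605 = -20
Divide by -20: (y + 11)²/4 - (x - 4)²/5 = 1
Hyperbola, center (4, -11), transverse axis vertical; a² = 4, b² = 5.
c² = a² + b² = 9, so c = 3.
e = c/a = 3/2.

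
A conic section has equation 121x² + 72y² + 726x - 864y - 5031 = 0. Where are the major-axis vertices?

(-3, -5) and (-3, 17)

Group: 121(x² + 6x) + 72(y² - 12y) = 5031
Complete the square in x and y: 121(x + 3)² + 72(y - 6)² = 5031 + 1089 + 2592 = 8712
Dividing both sides by 8712: (x + 3)²/72 + (y - 6)²/121 = 1
Ellipse, center (-3, 6), major axis vertical; a² = 121, b² = 72.
a = 11. Vertices at (h, k ± a).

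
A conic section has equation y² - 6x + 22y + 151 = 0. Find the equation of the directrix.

Only y is squared. Complete the square in y: (y + 11)² = 6(x - 5).
Vertex (5, -11); 4p = 6 so p = 3/2. Opens right.
Directrix is the vertical line x = h − p = 5 − (3/2) = 7/2.

x = 7/2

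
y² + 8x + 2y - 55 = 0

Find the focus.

(5, -1)

Only y is squared. Complete the square in y: (y + 1)² = -8(x - 7).
Vertex (7, -1); 4p = -8 so p = -2. Opens left.
Focus is p units from the vertex along the axis: (h + p, k).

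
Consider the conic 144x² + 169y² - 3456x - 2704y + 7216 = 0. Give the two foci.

Group: 144(x² - 24x) + 169(y² - 16y) = -7216
144(x - 12)² + 169(y - 8)² = -7216 + 20736 + 10816 = 24336
Divide through by 24336 to get (x - 12)²/169 + (y - 8)²/144 = 1.
Ellipse, center (12, 8), major axis horizontal; a² = 169, b² = 144.
c² = a² - b² = 169 - 144 = 25, so c = 5.
Foci lie on the horizontal axis through the center: (h ± c, k).

(7, 8) and (17, 8)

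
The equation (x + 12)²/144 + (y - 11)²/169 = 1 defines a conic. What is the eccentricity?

e = 5/13

Center (-12, 11). The larger denominator 169 sits under the y-term, so the major axis is vertical; a² = 169, b² = 144.
c² = a² - b² = 25, so c = 5.
e = c/a = 5/13.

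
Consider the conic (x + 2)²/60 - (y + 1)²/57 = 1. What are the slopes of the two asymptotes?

Center (-2, -1). The positive term is the x-term, so the transverse axis is horizontal; a² = 60, b² = 57.
For a horizontal hyperbola the asymptotes have slope ±b/a.
Here that is ±√57/2√15 = ±√95/10.

√95/10 and -√95/10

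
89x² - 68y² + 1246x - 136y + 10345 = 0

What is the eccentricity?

Group: 89(x² + 14x) -68(y² + 2y) = -10345
Complete the square in x and y: 89(x + 7)² -68(y + 1)² = -10345 + 4361 - 68 = -6052
Divide by -6052: (y + 1)²/89 - (x + 7)²/68 = 1
Hyperbola, center (-7, -1), transverse axis vertical; a² = 89, b² = 68.
c² = a² + b² = 157, so c = √157.
e = c/a = √157/√89 = √13973/89.

e = √13973/89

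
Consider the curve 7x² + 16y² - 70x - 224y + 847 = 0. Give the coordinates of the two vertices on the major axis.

(1, 7) and (9, 7)

Collect terms: 7(x² - 10x) + 16(y² - 14y) = -847
Complete the square: 7(x - 5)² + 16(y - 7)² = -847 + 175 + 784 = 112
Divide by 112: (x - 5)²/16 + (y - 7)²/7 = 1
Ellipse, center (5, 7), major axis horizontal; a² = 16, b² = 7.
a = 4. Vertices at (h ± a, k).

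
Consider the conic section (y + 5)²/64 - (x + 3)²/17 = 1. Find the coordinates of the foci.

Center (-3, -5). The positive term is the y-term, so the transverse axis is vertical; a² = 64, b² = 17.
c² = a² + b² = 64 + 17 = 81, so c = 9.
Foci lie on the vertical axis through the center: (h, k ± c).

(-3, -14) and (-3, 4)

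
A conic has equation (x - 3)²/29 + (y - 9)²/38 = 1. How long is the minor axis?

Center (3, 9). The larger denominator 38 sits under the y-term, so the major axis is vertical; a² = 38, b² = 29.
b² = 29 so b = √29; the minor axis has length 2b = 2√29.

2√29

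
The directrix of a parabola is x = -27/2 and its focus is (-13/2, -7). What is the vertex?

The vertex is the midpoint between the focus and the directrix along the axis of symmetry.
Axis is horizontal (directrix is vertical). Vertex x-coordinate = (-13/2 + (-27/2))/2 = -10; y-coordinate = -7.

(-10, -7)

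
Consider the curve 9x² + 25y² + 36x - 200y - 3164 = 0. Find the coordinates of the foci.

(-18, 4) and (14, 4)

Group: 9(x² + 4x) + 25(y² - 8y) = 3164
Completing the square gives 9(x + 2)² + 25(y - 4)² = 3164 + 36 + 400 = 3600.
Dividing both sides by 3600: (x + 2)²/400 + (y - 4)²/144 = 1
Ellipse, center (-2, 4), major axis horizontal; a² = 400, b² = 144.
c² = a² - b² = 400 - 144 = 256, so c = 16.
Foci lie on the horizontal axis through the center: (h ± c, k).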